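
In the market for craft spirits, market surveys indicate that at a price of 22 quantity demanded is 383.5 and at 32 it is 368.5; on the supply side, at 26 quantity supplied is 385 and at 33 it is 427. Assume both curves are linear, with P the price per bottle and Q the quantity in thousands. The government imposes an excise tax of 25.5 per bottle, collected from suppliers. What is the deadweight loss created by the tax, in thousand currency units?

Deadweight loss = 390.15 thousand.

Demand slope: (368.5 − 383.5)/(32 − 22) = -1.5, so Qd = 416.5 − 1.5P.
Supply slope: (427 − 385)/(33 − 26) = 6, so Qs = 6P + 229.
Before the tax: set 416.5 − 1.5P = 6P + 229 → P* = 25, Q* = 379.
With the tax collected from suppliers, supply shifts: Qs = 6(P − 25.5) + 229.
Solving gives Q = 348.4 with buyers paying 45.4 and suppliers receiving 19.9 (the 25.5 wedge).
Quantity falls by |ΔQ| = |379 − 348.4| = 30.6.
DWL = ½ · t · |ΔQ| = ½ · 25.5 · 30.6 = 390.15.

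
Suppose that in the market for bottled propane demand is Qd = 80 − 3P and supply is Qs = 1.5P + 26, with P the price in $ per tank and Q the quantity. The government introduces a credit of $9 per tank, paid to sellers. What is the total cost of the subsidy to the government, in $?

Before the subsidy: set 80 − 3P = 1.5P + 26 → P* = $12, Q* = 44.
With a per-unit subsidy paid to sellers, each receives P + 9 per unit sold, so supply becomes Qs = 1.5(P + 9) + 26.
New equilibrium: buyers pay $9, sellers receive $18, Q = 53. (Wedge: Pb − Ps = −9.)
Outlay = t · Q = 9 · 53 = $477.

Government outlay = $477.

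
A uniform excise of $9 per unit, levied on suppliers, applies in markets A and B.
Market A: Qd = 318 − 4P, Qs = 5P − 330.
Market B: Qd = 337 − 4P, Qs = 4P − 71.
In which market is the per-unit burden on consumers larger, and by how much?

Market A, by $0.5.

Market A: pre-tax P* = $72, Q* = 30; post-tax Q = 10; per-unit burden on consumers = $5.
Market B: pre-tax P* = $51, Q* = 133; post-tax Q = 115; per-unit burden on consumers = $4.5.
Difference: $5 vs $4.5 → market A is larger by $0.5.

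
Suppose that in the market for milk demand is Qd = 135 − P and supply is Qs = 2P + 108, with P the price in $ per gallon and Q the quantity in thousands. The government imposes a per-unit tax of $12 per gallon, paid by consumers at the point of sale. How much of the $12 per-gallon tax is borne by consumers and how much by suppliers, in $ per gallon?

Consumers bear $8 per gallon; suppliers bear $4 per gallon.

Without the tax, 135 − P = 2P + 108 gives 3P = 27, so P* = $9 and Q* = 126.
With the tax collected from consumers, demand (in seller-price terms) shifts: Qd = 135 − (P + 12).
Solving gives Q = 118 with consumers paying $17 and suppliers receiving $5 (the $12 wedge).
Burden on consumers: $8; on suppliers: $4. (They sum to $12.)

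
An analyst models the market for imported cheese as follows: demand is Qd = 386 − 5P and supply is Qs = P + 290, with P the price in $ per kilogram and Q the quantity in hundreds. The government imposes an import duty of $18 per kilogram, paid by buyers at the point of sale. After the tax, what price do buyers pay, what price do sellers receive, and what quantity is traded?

Before the tax: set 386 − 5P = P + 290 → P* = $16, Q* = 306.
With the tax collected from buyers, demand (in seller-price terms) shifts: Qd = 386 − 5(P + 18).
Solving gives Q = 291 with buyers paying $19 and sellers receiving $1 (the $18 wedge).

Buyers pay $19; sellers receive $1; quantity = 291.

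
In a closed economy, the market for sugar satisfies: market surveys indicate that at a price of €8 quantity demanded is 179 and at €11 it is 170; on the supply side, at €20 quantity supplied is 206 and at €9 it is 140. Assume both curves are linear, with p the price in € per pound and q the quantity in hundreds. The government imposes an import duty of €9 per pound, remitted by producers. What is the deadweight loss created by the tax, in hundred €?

Deadweight loss = €81 hundred.

Demand slope: (170 − 179)/(11 − 8) = -3, so qd = 203 − 3p.
Supply slope: (140 − 206)/(9 − 20) = 6, so qs = 6p + 86.
Before the tax: set 203 − 3p = 6p + 86 → p* = €13, q* = 164.
With the tax collected from producers, supply shifts: qs = 6(p − 9) + 86.
New equilibrium: consumers pay €19, producers receive €10, q = 146. (Wedge: pb − ps = 9.)
Quantity falls by |ΔQ| = |164 − 146| = 18.
DWL = ½ · t · |ΔQ| = ½ · 9 · 18 = €81.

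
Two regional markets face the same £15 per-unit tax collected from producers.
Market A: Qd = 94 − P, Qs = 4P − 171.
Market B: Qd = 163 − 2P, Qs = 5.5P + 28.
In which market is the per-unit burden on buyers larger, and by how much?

Market A: pre-tax P* = £53, Q* = 41; post-tax Q = 29; per-unit burden on buyers = £12.
Market B: pre-tax P* = £18, Q* = 127; post-tax Q = 105; per-unit burden on buyers = £11.
Difference: £12 vs £11 → market A is larger by £1.

Market A, by £1.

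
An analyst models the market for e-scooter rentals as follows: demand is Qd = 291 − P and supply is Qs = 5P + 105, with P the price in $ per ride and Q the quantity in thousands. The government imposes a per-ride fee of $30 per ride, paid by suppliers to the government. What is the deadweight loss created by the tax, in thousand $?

Deadweight loss = $375 thousand.

Without the tax, 291 − P = 5P + 105 gives 6P = 186, so P* = $31 and Q* = 260.
With the tax collected from suppliers, supply shifts: Qs = 5(P − 30) + 105.
New equilibrium: consumers pay $56, suppliers receive $26, Q = 235. (Wedge: Pb − Ps = 30.)
Quantity falls by |ΔQ| = |260 − 235| = 25.
DWL = ½ · t · |ΔQ| = ½ · 30 · 25 = $375.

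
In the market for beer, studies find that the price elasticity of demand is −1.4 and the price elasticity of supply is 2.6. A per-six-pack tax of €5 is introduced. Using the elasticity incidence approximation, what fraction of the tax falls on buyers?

Buyers' share ≈ 0.65.

Incidence ratio: buyers' share ≈ εs / (εs + |εd|) = 2.6 / (2.6 + 1.4) = 0.65.
Supply is the more elastic side, so buyers bear the larger share.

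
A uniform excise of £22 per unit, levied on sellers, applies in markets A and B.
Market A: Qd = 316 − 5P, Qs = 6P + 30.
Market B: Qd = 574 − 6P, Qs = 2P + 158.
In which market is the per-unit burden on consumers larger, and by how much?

Market A: pre-tax P* = £26, Q* = 186; post-tax Q = 126; per-unit burden on consumers = £12.
Market B: pre-tax P* = £52, Q* = 262; post-tax Q = 229; per-unit burden on consumers = £5.5.
Difference: £12 vs £5.5 → market A is larger by £6.5.

Market A, by £6.5.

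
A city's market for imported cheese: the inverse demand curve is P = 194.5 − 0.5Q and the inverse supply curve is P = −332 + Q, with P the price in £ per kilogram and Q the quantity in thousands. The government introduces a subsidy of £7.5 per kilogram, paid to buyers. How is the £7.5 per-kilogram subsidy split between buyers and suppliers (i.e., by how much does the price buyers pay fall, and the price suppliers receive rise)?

Rewrite in direct form: Qd = 389 − 2P and Qs = P + 332.
Without the subsidy, 389 − 2P = P + 332 gives 3P = 57, so P* = £19 and Q* = 351.
With a per-unit subsidy paid to buyers, each effectively pays P − 7.5, so demand becomes Qd = 389 − 2(P − 7.5).
New equilibrium: buyers pay £16.5, suppliers receive £24, Q = 356. (Wedge: Pb − Ps = −7.5.)
Gain to buyers: £2.5; to suppliers: £5. (They sum to £7.5.)

Buyers gain £2.5 per kilogram; suppliers gain £5 per kilogram.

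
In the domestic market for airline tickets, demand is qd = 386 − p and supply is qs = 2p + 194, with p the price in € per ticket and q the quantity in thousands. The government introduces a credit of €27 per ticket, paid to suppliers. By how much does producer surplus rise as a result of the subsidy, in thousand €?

Without the subsidy, 386 − p = 2p + 194 gives 3p = 192, so p* = €64 and q* = 322.
With a per-unit subsidy paid to suppliers, each receives p + 27 per unit sold, so supply becomes qs = 2(p + 27) + 194.
Solving gives q = 340 with buyers paying €46 and suppliers receiving €73 (the €27 wedge).
ΔPS is the trapezoid between Q = 340 and Q = 322 of height €9: ½ · (322 + 340) · 9 = €2979.

Producer surplus rises by €2979 thousand.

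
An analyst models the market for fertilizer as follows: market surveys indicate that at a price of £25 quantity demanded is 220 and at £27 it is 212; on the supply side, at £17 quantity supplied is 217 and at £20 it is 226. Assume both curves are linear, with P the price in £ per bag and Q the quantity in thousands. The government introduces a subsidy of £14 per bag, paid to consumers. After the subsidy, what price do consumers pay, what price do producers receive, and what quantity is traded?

Demand slope: (212 − 220)/(27 − 25) = -4, so Qd = 320 − 4P.
Supply slope: (226 − 217)/(20 − 17) = 3, so Qs = 3P + 166.
Without the subsidy, 320 − 4P = 3P + 166 gives 7P = 154, so P* = £22 and Q* = 232.
With a per-unit subsidy paid to consumers, each effectively pays P − 14, so demand becomes Qd = 320 − 4(P − 14).
New equilibrium: consumers pay £16, producers receive £30, Q = 256. (Wedge: Pb − Ps = −14.)

Consumers pay £16; producers receive £30; quantity = 256.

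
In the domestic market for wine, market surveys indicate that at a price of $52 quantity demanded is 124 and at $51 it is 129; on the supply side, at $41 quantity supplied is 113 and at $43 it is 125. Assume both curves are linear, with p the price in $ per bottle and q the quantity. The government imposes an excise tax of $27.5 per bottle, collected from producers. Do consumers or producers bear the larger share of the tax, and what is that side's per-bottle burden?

Consumers bear the larger share: $15 per bottle.

Demand slope: (129 − 124)/(51 − 52) = -5, so qd = 384 − 5p.
Supply slope: (125 − 113)/(43 − 41) = 6, so qs = 6p − 133.
Before the tax: set 384 − 5p = 6p − 133 → p* = $47, q* = 149.
With the tax collected from producers, supply shifts: qs = 6(p − 27.5) − 133.
Solving gives q = 74 with consumers paying $62 and producers receiving $34.5 (the $27.5 wedge).
Per-bottle burden: consumers $15, producers $12.5.
Consumers take the larger share because demand is less price-elastic here (demand slope 5 vs supply slope 6).
The less price-elastic side of the market bears the larger share of a per-unit tax.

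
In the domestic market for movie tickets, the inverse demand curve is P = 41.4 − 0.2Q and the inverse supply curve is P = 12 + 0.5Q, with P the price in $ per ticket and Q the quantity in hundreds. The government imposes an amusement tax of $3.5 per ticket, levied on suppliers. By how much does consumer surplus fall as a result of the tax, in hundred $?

Consumer surplus falls by $39.5 hundred.

Inverting to Q(P) form: Qd = 207 − 5P; Qs = 2P − 24.
Without the tax, 207 − 5P = 2P − 24 gives 7P = 231, so P* = $33 and Q* = 42.
With the tax collected from suppliers, supply shifts: Qs = 2(P − 3.5) − 24.
New equilibrium: consumers pay $34, suppliers receive $30.5, Q = 37. (Wedge: Pb − Ps = 3.5.)
ΔCS is the trapezoid between Q = 37 and Q = 42 of height $1: ½ · (42 + 37) · 1 = $39.5.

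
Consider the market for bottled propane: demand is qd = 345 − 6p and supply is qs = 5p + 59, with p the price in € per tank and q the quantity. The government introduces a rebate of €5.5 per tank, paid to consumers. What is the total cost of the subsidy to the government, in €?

Government outlay = €1122.

Before the subsidy: set 345 − 6p = 5p + 59 → p* = €26, q* = 189.
With a per-unit subsidy paid to consumers, each effectively pays p − 5.5, so demand becomes qd = 345 − 6(p − 5.5).
Solving gives q = 204 with consumers paying €23.5 and suppliers receiving €29 (the €5.5 wedge).
Outlay = t · Q = 5.5 · 204 = €1122.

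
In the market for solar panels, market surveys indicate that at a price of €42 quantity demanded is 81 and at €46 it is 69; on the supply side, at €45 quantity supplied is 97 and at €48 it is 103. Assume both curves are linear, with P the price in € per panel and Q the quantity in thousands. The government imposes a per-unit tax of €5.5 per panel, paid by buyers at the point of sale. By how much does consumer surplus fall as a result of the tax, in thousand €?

Demand slope: (69 − 81)/(46 − 42) = -3, so Qd = 207 − 3P.
Supply slope: (103 − 97)/(48 − 45) = 2, so Qs = 2P + 7.
Before the tax: set 207 − 3P = 2P + 7 → P* = €40, Q* = 87.
With the tax collected from buyers, demand (in seller-price terms) shifts: Qd = 207 − 3(P + 5.5).
Solving gives Q = 80.4 with buyers paying €42.2 and sellers receiving €36.7 (the €5.5 wedge).
ΔCS is the trapezoid between Q = 80.4 and Q = 87 of height €2.2: ½ · (87 + 80.4) · 2.2 = €184.14.

Consumer surplus falls by €184.14 thousand.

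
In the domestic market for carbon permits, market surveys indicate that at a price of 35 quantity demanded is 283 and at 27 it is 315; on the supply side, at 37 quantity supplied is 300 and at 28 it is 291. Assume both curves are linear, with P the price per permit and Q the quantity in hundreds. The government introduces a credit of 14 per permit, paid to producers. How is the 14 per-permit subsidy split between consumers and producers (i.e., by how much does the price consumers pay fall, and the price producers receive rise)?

Consumers gain 2.8 per permit; producers gain 11.2 per permit.

Demand slope: (315 − 283)/(27 − 35) = -4, so Qd = 423 − 4P.
Supply slope: (291 − 300)/(28 − 37) = 1, so Qs = P + 263.
Before the subsidy: set 423 − 4P = P + 263 → P* = 32, Q* = 295.
With a per-unit subsidy paid to producers, each receives P + 14 per unit sold, so supply becomes Qs = (P + 14) + 263.
Solving gives Q = 306.2 with consumers paying 29.2 and producers receiving 43.2 (the 14 wedge).
Gain to consumers: 2.8; to producers: 11.2. (They sum to 14.)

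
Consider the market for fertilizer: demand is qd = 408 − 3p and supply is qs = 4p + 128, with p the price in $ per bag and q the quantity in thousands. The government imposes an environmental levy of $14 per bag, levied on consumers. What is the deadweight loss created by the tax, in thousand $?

Without the tax, 408 − 3p = 4p + 128 gives 7p = 280, so p* = $40 and q* = 288.
With the tax collected from consumers, demand (in seller-price terms) shifts: qd = 408 − 3(p + 14).
Solving gives q = 264 with consumers paying $48 and suppliers receiving $34 (the $14 wedge).
Quantity falls by |ΔQ| = |288 − 264| = 24.
DWL = ½ · t · |ΔQ| = ½ · 14 · 24 = $168.

Deadweight loss = $168 thousand.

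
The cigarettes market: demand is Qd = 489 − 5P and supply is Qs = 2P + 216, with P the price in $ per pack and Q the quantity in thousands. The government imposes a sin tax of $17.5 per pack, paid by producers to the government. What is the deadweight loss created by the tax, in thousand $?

Deadweight loss = $218.75 thousand.

Before the tax: set 489 − 5P = 2P + 216 → P* = $39, Q* = 294.
With the tax collected from producers, supply shifts: Qs = 2(P − 17.5) + 216.
Solving gives Q = 269 with consumers paying $44 and producers receiving $26.5 (the $17.5 wedge).
Quantity falls by |ΔQ| = |294 − 269| = 25.
DWL = ½ · t · |ΔQ| = ½ · 17.5 · 25 = $218.75.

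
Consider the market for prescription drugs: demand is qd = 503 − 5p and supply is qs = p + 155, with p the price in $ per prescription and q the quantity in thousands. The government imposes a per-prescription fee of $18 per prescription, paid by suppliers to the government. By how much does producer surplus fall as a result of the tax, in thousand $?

Without the tax, 503 − 5p = p + 155 gives 6p = 348, so p* = $58 and q* = 213.
With the tax collected from suppliers, supply shifts: qs = (p − 18) + 155.
New equilibrium: buyers pay $61, suppliers receive $43, q = 198. (Wedge: pb − ps = 18.)
ΔPS is the trapezoid between Q = 198 and Q = 213 of height $15: ½ · (213 + 198) · 15 = $3082.5.

Producer surplus falls by $3082.5 thousand.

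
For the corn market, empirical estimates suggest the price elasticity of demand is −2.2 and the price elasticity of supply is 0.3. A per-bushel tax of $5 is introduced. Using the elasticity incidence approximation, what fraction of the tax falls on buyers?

Incidence ratio: buyers' share ≈ εs / (εs + |εd|) = 0.3 / (0.3 + 2.2) = 0.12.
Supply is the less elastic side, so buyers bear the smaller share.

Buyers' share ≈ 0.12.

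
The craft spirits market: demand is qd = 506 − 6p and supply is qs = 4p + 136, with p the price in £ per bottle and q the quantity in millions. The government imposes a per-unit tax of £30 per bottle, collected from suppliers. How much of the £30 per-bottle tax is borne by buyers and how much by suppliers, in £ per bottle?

Before the tax: set 506 − 6p = 4p + 136 → p* = £37, q* = 284.
With the tax collected from suppliers, supply shifts: qs = 4(p − 30) + 136.
Solving gives q = 212 with buyers paying £49 and suppliers receiving £19 (the £30 wedge).
Burden on buyers: £12; on suppliers: £18. (They sum to £30.)
The less price-elastic side of the market bears the larger share of a per-unit tax.

Buyers bear £12 per bottle; suppliers bear £18 per bottle.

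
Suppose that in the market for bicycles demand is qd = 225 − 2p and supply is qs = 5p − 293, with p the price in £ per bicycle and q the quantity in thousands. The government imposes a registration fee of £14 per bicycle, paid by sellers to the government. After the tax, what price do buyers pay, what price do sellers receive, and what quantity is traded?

Before the tax: set 225 − 2p = 5p − 293 → p* = £74, q* = 77.
With the tax collected from sellers, supply shifts: qs = 5(p − 14) − 293.
Solving gives q = 57 with buyers paying £84 and sellers receiving £70 (the £14 wedge).
The less price-elastic side of the market bears the larger share of a per-unit tax.

Buyers pay £84; sellers receive £70; quantity = 57.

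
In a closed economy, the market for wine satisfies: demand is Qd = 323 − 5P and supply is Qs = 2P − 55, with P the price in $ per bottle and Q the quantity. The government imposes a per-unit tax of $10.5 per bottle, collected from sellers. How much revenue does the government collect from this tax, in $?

Before the tax: set 323 − 5P = 2P − 55 → P* = $54, Q* = 53.
With the tax collected from sellers, supply shifts: Qs = 2(P − 10.5) − 55.
Solving gives Q = 38 with buyers paying $57 and sellers receiving $46.5 (the $10.5 wedge).
Revenue = t · Q = 10.5 · 38 = $399.

Tax revenue = $399.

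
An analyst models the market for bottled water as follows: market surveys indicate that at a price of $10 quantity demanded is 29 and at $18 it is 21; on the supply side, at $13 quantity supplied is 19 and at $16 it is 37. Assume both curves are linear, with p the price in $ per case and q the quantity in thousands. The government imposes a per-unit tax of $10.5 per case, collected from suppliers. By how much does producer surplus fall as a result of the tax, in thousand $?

Producer surplus falls by $30.75 thousand.

Demand slope: (21 − 29)/(18 − 10) = -1, so qd = 39 − p.
Supply slope: (37 − 19)/(16 − 13) = 6, so qs = 6p − 59.
Before the tax: set 39 − p = 6p − 59 → p* = $14, q* = 25.
With the tax collected from suppliers, supply shifts: qs = 6(p − 10.5) − 59.
Solving gives q = 16 with buyers paying $23 and suppliers receiving $12.5 (the $10.5 wedge).
ΔPS is the trapezoid between Q = 16 and Q = 25 of height $1.5: ½ · (25 + 16) · 1.5 = $30.75.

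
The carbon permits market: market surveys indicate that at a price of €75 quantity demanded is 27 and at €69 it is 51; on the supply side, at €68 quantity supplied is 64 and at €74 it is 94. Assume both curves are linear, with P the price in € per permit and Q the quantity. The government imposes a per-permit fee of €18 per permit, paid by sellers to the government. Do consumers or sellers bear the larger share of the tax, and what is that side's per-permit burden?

Consumers bear the larger share: €10 per permit.

Demand slope: (51 − 27)/(69 − 75) = -4, so Qd = 327 − 4P.
Supply slope: (94 − 64)/(74 − 68) = 5, so Qs = 5P − 276.
Before the tax: set 327 − 4P = 5P − 276 → P* = €67, Q* = 59.
With the tax collected from sellers, supply shifts: Qs = 5(P − 18) − 276.
New equilibrium: consumers pay €77, sellers receive €59, Q = 19. (Wedge: Pb − Ps = 18.)
Per-permit burden: consumers €10, sellers €8.
Consumers take the larger share because demand is less price-elastic here (demand slope 4 vs supply slope 5).
The less price-elastic side of the market bears the larger share of a per-unit tax.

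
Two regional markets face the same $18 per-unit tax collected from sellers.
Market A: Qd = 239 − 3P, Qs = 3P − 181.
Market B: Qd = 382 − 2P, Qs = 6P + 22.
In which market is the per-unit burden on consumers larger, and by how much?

Market A: pre-tax P* = $70, Q* = 29; post-tax Q = 2; per-unit burden on consumers = $9.
Market B: pre-tax P* = $45, Q* = 292; post-tax Q = 265; per-unit burden on consumers = $13.5.
Difference: $9 vs $13.5 → market B is larger by $4.5.

Market B, by $4.5.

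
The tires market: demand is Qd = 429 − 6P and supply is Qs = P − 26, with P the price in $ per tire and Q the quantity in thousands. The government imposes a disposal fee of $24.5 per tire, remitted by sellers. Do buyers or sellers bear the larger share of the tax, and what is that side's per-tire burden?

Sellers bear the larger share: $21 per tire.

Without the tax, 429 − 6P = P − 26 gives 7P = 455, so P* = $65 and Q* = 39.
With the tax collected from sellers, supply shifts: Qs = (P − 24.5) − 26.
Solving gives Q = 18 with buyers paying $68.5 and sellers receiving $44 (the $24.5 wedge).
Per-tire burden: buyers $3.5, sellers $21.
Sellers take the larger share because supply is less price-elastic here (demand slope 6 vs supply slope 1).
The less price-elastic side of the market bears the larger share of a per-unit tax.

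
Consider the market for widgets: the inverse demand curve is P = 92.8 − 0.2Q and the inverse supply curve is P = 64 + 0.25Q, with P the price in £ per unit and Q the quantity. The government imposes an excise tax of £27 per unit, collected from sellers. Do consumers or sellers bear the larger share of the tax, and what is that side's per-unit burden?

Sellers bear the larger share: £15 per unit.

Inverting to Q(P) form: Qd = 464 − 5P; Qs = 4P − 256.
Without the tax, 464 − 5P = 4P − 256 gives 9P = 720, so P* = £80 and Q* = 64.
With the tax collected from sellers, supply shifts: Qs = 4(P − 27) − 256.
Solving gives Q = 4 with consumers paying £92 and sellers receiving £65 (the £27 wedge).
Per-unit burden: consumers £12, sellers £15.
Sellers take the larger share because supply is less price-elastic here (demand slope 5 vs supply slope 4).
The less price-elastic side of the market bears the larger share of a per-unit tax.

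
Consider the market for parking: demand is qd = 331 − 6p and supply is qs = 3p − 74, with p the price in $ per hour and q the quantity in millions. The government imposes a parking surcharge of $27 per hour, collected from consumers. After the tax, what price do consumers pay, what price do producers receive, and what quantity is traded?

Without the tax, 331 − 6p = 3p − 74 gives 9p = 405, so p* = $45 and q* = 61.
With the tax collected from consumers, demand (in seller-price terms) shifts: qd = 331 − 6(p + 27).
New equilibrium: consumers pay $54, producers receive $27, q = 7. (Wedge: pb − ps = 27.)
The less price-elastic side of the market bears the larger share of a per-unit tax.

Consumers pay $54; producers receive $27; quantity = 7.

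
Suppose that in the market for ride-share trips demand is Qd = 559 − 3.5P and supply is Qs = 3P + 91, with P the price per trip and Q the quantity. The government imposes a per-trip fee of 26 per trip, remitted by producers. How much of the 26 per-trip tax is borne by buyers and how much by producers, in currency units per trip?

Buyers bear 12 per trip; producers bear 14 per trip.

Before the tax: set 559 − 3.5P = 3P + 91 → P* = 72, Q* = 307.
With the tax collected from producers, supply shifts: Qs = 3(P − 26) + 91.
Solving gives Q = 265 with buyers paying 84 and producers receiving 58 (the 26 wedge).
Burden on buyers: 12; on producers: 14. (They sum to 26.)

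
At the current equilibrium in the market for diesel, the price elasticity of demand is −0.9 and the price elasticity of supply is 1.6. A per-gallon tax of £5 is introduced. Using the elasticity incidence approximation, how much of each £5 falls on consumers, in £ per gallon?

Consumers bear ≈ £3.2 per gallon.

Incidence ratio: consumers' share ≈ εs / (εs + |εd|) = 1.6 / (1.6 + 0.9) = 0.64.
So consumers bear ≈ 0.64 × £5 = £3.2; suppliers bear £1.8.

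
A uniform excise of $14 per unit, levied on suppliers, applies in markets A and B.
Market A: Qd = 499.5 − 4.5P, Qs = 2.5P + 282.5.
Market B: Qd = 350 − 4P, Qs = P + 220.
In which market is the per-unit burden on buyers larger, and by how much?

Market A, by $2.2.

Market A: pre-tax P* = $31, Q* = 360; post-tax Q = 337.5; per-unit burden on buyers = $5.
Market B: pre-tax P* = $26, Q* = 246; post-tax Q = 234.8; per-unit burden on buyers = $2.8.
Difference: $5 vs $2.8 → market A is larger by $2.2.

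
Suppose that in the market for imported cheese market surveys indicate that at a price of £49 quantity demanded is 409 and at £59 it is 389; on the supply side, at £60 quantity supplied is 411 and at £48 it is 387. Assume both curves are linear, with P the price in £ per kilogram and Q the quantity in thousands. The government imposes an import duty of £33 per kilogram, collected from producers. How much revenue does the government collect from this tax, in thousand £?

Tax revenue = £12078 thousand.

Demand slope: (389 − 409)/(59 − 49) = -2, so Qd = 507 − 2P.
Supply slope: (387 − 411)/(48 − 60) = 2, so Qs = 2P + 291.
Without the tax, 507 − 2P = 2P + 291 gives 4P = 216, so P* = £54 and Q* = 399.
With the tax collected from producers, supply shifts: Qs = 2(P − 33) + 291.
New equilibrium: consumers pay £70.5, producers receive £37.5, Q = 366. (Wedge: Pb − Ps = 33.)
Revenue = t · Q = 33 · 366 = £12078.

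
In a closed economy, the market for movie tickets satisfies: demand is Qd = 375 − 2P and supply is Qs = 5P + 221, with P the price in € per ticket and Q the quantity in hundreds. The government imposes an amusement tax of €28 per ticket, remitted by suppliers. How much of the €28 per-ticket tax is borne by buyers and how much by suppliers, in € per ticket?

Without the tax, 375 − 2P = 5P + 221 gives 7P = 154, so P* = €22 and Q* = 331.
With the tax collected from suppliers, supply shifts: Qs = 5(P − 28) + 221.
Solving gives Q = 291 with buyers paying €42 and suppliers receiving €14 (the €28 wedge).
Burden on buyers: €20; on suppliers: €8. (They sum to €28.)

Buyers bear €20 per ticket; suppliers bear €8 per ticket.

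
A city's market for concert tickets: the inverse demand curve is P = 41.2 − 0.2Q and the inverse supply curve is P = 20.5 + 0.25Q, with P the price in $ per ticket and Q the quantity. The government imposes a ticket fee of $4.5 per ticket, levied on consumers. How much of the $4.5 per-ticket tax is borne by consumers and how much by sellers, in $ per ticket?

Rewrite in direct form: Qd = 206 − 5P and Qs = 4P − 82.
Before the tax: set 206 − 5P = 4P − 82 → P* = $32, Q* = 46.
With the tax collected from consumers, demand (in seller-price terms) shifts: Qd = 206 − 5(P + 4.5).
Solving gives Q = 36 with consumers paying $34 and sellers receiving $29.5 (the $4.5 wedge).
Burden on consumers: $2; on sellers: $2.5. (They sum to $4.5.)

Consumers bear $2 per ticket; sellers bear $2.5 per ticket.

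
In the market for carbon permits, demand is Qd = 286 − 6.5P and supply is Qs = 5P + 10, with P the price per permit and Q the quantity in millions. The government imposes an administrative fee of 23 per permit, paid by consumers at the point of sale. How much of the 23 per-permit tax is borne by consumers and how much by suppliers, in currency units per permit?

Consumers bear 10 per permit; suppliers bear 13 per permit.

Without the tax, 286 − 6.5P = 5P + 10 gives 11.5P = 276, so P* = 24 and Q* = 130.
With the tax collected from consumers, demand (in seller-price terms) shifts: Qd = 286 − 6.5(P + 23).
New equilibrium: consumers pay 34, suppliers receive 11, Q = 65. (Wedge: Pb − Ps = 23.)
Burden on consumers: 10; on suppliers: 13. (They sum to 23.)
The less price-elastic side of the market bears the larger share of a per-unit tax.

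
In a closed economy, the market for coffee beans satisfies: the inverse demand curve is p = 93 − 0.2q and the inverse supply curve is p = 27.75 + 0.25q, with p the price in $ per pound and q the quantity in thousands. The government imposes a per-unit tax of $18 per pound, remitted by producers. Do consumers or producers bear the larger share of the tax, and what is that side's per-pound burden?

Rewrite in direct form: qd = 465 − 5p and qs = 4p − 111.
Without the tax, 465 − 5p = 4p − 111 gives 9p = 576, so p* = $64 and q* = 145.
With the tax collected from producers, supply shifts: qs = 4(p − 18) − 111.
Solving gives q = 105 with consumers paying $72 and producers receiving $54 (the $18 wedge).
Per-pound burden: consumers $8, producers $10.
Producers take the larger share because supply is less price-elastic here (demand slope 5 vs supply slope 4).

Producers bear the larger share: $10 per pound.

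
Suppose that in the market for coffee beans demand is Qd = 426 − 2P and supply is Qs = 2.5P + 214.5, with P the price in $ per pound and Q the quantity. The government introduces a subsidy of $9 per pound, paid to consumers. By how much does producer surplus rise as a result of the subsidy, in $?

Before the subsidy: set 426 − 2P = 2.5P + 214.5 → P* = $47, Q* = 332.
With a per-unit subsidy paid to consumers, each effectively pays P − 9, so demand becomes Qd = 426 − 2(P − 9).
New equilibrium: consumers pay $42, producers receive $51, Q = 342. (Wedge: Pb − Ps = −9.)
ΔPS is the trapezoid between Q = 342 and Q = 332 of height $4: ½ · (332 + 342) · 4 = $1348.

Producer surplus rises by $1348.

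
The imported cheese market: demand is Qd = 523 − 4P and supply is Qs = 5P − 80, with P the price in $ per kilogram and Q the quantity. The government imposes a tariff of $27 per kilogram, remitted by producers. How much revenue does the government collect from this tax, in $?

Tax revenue = $5265.

Without the tax, 523 − 4P = 5P − 80 gives 9P = 603, so P* = $67 and Q* = 255.
With the tax collected from producers, supply shifts: Qs = 5(P − 27) − 80.
Solving gives Q = 195 with consumers paying $82 and producers receiving $55 (the $27 wedge).
Revenue = t · Q = 27 · 195 = $5265.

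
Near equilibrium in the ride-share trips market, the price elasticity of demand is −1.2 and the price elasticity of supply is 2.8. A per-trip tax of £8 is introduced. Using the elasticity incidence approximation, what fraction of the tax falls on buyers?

Incidence ratio: buyers' share ≈ εs / (εs + |εd|) = 2.8 / (2.8 + 1.2) = 0.7.
Supply is the more elastic side, so buyers bear the larger share.

Buyers' share ≈ 0.7.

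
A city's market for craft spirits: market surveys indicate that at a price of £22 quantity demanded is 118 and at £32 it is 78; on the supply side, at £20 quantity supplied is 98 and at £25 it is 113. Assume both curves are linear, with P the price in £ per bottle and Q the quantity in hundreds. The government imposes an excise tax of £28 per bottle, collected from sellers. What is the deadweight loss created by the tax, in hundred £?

Deadweight loss = £672 hundred.

Demand slope: (78 − 118)/(32 − 22) = -4, so Qd = 206 − 4P.
Supply slope: (113 − 98)/(25 − 20) = 3, so Qs = 3P + 38.
Before the tax: set 206 − 4P = 3P + 38 → P* = £24, Q* = 110.
With the tax collected from sellers, supply shifts: Qs = 3(P − 28) + 38.
Solving gives Q = 62 with consumers paying £36 and sellers receiving £8 (the £28 wedge).
Quantity falls by |ΔQ| = |110 − 62| = 48.
DWL = ½ · t · |ΔQ| = ½ · 28 · 48 = £672.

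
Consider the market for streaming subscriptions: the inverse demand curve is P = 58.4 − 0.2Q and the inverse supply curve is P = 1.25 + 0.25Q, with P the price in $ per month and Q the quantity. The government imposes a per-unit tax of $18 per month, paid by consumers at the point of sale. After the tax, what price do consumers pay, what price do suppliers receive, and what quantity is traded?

Consumers pay $41; suppliers receive $23; quantity = 87.

Inverting to Q(P) form: Qd = 292 − 5P; Qs = 4P − 5.
Before the tax: set 292 − 5P = 4P − 5 → P* = $33, Q* = 127.
With the tax collected from consumers, demand (in seller-price terms) shifts: Qd = 292 − 5(P + 18).
New equilibrium: consumers pay $41, suppliers receive $23, Q = 87. (Wedge: Pb − Ps = 18.)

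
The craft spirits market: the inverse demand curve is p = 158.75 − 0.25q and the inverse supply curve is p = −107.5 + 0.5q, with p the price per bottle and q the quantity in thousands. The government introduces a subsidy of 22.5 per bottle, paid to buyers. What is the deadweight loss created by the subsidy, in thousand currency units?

Deadweight loss = 337.5 thousand.

Inverting to q(p) form: qd = 635 − 4p; qs = 2p + 215.
Before the subsidy: set 635 − 4p = 2p + 215 → p* = 70, q* = 355.
With a per-unit subsidy paid to buyers, each effectively pays p − 22.5, so demand becomes qd = 635 − 4(p − 22.5).
New equilibrium: buyers pay 62.5, sellers receive 85, q = 385. (Wedge: pb − ps = −22.5.)
Quantity rises by |ΔQ| = |355 − 385| = 30.
DWL = ½ · t · |ΔQ| = ½ · 22.5 · 30 = 337.5.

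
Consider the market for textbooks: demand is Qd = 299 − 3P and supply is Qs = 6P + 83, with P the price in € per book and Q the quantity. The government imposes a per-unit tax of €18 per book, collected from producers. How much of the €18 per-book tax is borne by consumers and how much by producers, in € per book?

Consumers bear €12 per book; producers bear €6 per book.

Without the tax, 299 − 3P = 6P + 83 gives 9P = 216, so P* = €24 and Q* = 227.
With the tax collected from producers, supply shifts: Qs = 6(P − 18) + 83.
Solving gives Q = 191 with consumers paying €36 and producers receiving €18 (the €18 wedge).
Burden on consumers: €12; on producers: €6. (They sum to €18.)
The less price-elastic side of the market bears the larger share of a per-unit tax.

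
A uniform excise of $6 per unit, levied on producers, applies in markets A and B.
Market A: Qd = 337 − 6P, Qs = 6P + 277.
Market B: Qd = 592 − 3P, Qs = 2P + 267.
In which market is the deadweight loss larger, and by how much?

Market A: pre-tax P* = $5, Q* = 307; post-tax Q = 289; deadweight loss = $54.
Market B: pre-tax P* = $65, Q* = 397; post-tax Q = 389.8; deadweight loss = $21.6.
Difference: $54 vs $21.6 → market A is larger by $32.4.

Market A, by $32.4.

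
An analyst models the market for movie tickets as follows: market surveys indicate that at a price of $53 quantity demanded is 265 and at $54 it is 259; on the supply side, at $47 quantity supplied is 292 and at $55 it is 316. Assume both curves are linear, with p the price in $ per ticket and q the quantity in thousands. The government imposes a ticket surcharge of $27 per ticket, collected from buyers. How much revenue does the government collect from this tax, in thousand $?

Demand slope: (259 − 265)/(54 − 53) = -6, so qd = 583 − 6p.
Supply slope: (316 − 292)/(55 − 47) = 3, so qs = 3p + 151.
Before the tax: set 583 − 6p = 3p + 151 → p* = $48, q* = 295.
With the tax collected from buyers, demand (in seller-price terms) shifts: qd = 583 − 6(p + 27).
Solving gives q = 241 with buyers paying $57 and suppliers receiving $30 (the $27 wedge).
Revenue = t · Q = 27 · 241 = $6507.

Tax revenue = $6507 thousand.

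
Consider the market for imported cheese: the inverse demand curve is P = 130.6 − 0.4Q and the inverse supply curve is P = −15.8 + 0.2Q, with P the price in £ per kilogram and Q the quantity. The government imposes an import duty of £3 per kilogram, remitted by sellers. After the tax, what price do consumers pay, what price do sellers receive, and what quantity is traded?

Consumers pay £35; sellers receive £32; quantity = 239.

Rewrite in direct form: Qd = 326.5 − 2.5P and Qs = 5P + 79.
Without the tax, 326.5 − 2.5P = 5P + 79 gives 7.5P = 247.5, so P* = £33 and Q* = 244.
With the tax collected from sellers, supply shifts: Qs = 5(P − 3) + 79.
Solving gives Q = 239 with consumers paying £35 and sellers receiving £32 (the £3 wedge).
The less price-elastic side of the market bears the larger share of a per-unit tax.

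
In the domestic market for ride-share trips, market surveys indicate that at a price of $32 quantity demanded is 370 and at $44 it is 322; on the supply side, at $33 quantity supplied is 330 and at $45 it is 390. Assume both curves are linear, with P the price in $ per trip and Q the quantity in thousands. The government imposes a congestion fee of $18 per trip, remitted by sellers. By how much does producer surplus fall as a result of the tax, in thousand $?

Producer surplus falls by $2640 thousand.

Demand slope: (322 − 370)/(44 − 32) = -4, so Qd = 498 − 4P.
Supply slope: (390 − 330)/(45 − 33) = 5, so Qs = 5P + 165.
Before the tax: set 498 − 4P = 5P + 165 → P* = $37, Q* = 350.
With the tax collected from sellers, supply shifts: Qs = 5(P − 18) + 165.
New equilibrium: buyers pay $47, sellers receive $29, Q = 310. (Wedge: Pb − Ps = 18.)
ΔPS is the trapezoid between Q = 310 and Q = 350 of height $8: ½ · (350 + 310) · 8 = $2640.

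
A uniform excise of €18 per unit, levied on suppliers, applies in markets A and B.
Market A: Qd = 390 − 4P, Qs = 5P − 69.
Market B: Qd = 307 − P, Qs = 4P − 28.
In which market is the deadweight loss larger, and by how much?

Market A, by €230.4.

Market A: pre-tax P* = €51, Q* = 186; post-tax Q = 146; deadweight loss = €360.
Market B: pre-tax P* = €67, Q* = 240; post-tax Q = 225.6; deadweight loss = €129.6.
Difference: €360 vs €129.6 → market A is larger by €230.4.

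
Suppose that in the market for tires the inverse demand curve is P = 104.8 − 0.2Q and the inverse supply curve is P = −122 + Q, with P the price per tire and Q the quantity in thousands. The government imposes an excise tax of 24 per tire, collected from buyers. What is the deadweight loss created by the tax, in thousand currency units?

Inverting to Q(P) form: Qd = 524 − 5P; Qs = P + 122.
Before the tax: set 524 − 5P = P + 122 → P* = 67, Q* = 189.
With the tax collected from buyers, demand (in seller-price terms) shifts: Qd = 524 − 5(P + 24).
New equilibrium: buyers pay 71, sellers receive 47, Q = 169. (Wedge: Pb − Ps = 24.)
Quantity falls by |ΔQ| = |189 − 169| = 20.
DWL = ½ · t · |ΔQ| = ½ · 24 · 20 = 240.

Deadweight loss = 240 thousand.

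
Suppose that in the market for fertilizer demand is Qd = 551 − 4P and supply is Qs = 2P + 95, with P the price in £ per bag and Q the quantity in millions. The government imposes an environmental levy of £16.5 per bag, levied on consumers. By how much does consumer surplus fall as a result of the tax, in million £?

Before the tax: set 551 − 4P = 2P + 95 → P* = £76, Q* = 247.
With the tax collected from consumers, demand (in seller-price terms) shifts: Qd = 551 − 4(P + 16.5).
Solving gives Q = 225 with consumers paying £81.5 and suppliers receiving £65 (the £16.5 wedge).
ΔCS is the trapezoid between Q = 225 and Q = 247 of height £5.5: ½ · (247 + 225) · 5.5 = £1298.

Consumer surplus falls by £1298 million.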